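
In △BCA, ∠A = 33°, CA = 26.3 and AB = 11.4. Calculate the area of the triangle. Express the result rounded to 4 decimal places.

Area = ½·CA·AB·sin A ≈ 81.647.

area ≈ 81.6468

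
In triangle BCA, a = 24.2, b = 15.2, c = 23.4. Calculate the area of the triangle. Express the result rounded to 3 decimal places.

area ≈ 171.172

Semiperimeter s = (15.2 + 23.4 + 24.2)/2 = 31.4.
Heron's formula: area = √(31.4·16.2·8·7.2) ≈ 171.17.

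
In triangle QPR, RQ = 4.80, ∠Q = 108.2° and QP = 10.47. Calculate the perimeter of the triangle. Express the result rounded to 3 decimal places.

perimeter ≈ 28.078

By the law of cosines, PR² = RQ² + QP² − 2·RQ·QP·cos Q = 164.05, so PR ≈ 12.808.
Semiperimeter s = (12.808+4.8+10.47)/2 = 14.039.
Perimeter = 12.808 + 4.8 + 10.47 = 28.078.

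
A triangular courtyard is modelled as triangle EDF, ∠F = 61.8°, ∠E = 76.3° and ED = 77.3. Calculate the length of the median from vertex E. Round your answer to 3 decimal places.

53.738

The third angle is ∠D = 180° − ∠F − ∠E = 41.90°.
Law of sines: DF = ED·sin E/sin F ≈ 85.216.
Law of sines: FE = ED·sin D/sin F ≈ 58.576.
Median from E: ½√(2·FE² + 2·ED² − DF²) ≈ 53.738.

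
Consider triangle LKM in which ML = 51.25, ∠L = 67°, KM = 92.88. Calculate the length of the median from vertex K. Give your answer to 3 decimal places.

Law of sines: sin K = ML·sin L/KM ≈ 0.50792.
Since KM ≥ ML, only the acute value applies: ∠K ≈ 30.53°.
Then ∠M = 180° − ∠L − ∠K ≈ 82.47°.
Law of sines gives LK = KM·sin M/sin L ≈ 100.03.
Median from K: ½√(2·LK² + 2·KM² − ML²) ≈ 93.059.

m_K ≈ 93.059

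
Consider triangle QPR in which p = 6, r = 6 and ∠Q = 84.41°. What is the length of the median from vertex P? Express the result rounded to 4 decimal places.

By the law of cosines, q² = p² + r² − 2·p·r·cos Q = 64.987, so q ≈ 8.0614.
Median from P: ½√(2·r² + 2·q² − p²) ≈ 6.4415.

6.4415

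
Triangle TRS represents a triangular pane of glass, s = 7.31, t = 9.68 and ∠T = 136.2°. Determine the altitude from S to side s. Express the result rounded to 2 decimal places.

2.06

Law of sines: sin S = s·sin T/t ≈ 0.52268.
Since t ≥ s, only the acute value applies: ∠S ≈ 31.51°.
Then ∠R = 180° − ∠T − ∠S ≈ 12.29°.
Law of sines gives r = t·sin R/sin T ≈ 2.9764.
Area = ½·t·s·sin R ≈ 7.5296.
The altitude from S has length 2·area/s ≈ 2.0601.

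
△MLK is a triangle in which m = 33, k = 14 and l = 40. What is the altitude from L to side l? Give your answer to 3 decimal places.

Semiperimeter s = (33 + 40 + 14)/2 = 43.5.
Heron's formula: area = √(43.5·10.5·3.5·29.5) ≈ 217.16.
The altitude from L has length 2·area/l ≈ 10.858.

h_L ≈ 10.858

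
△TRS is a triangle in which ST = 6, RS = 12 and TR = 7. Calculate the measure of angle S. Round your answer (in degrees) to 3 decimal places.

By the law of cosines, cos S = (RS² + ST² − TR²) / (2·RS·ST) ≈ 0.90972, so ∠S ≈ 24.53°.

24.533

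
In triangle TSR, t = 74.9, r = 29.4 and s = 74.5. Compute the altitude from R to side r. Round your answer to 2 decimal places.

Semiperimeter p = (74.9 + 74.5 + 29.4)/2 = 89.4.
Heron's formula: area = √(89.4·14.5·14.9·60) ≈ 1076.5.
The altitude from R has length 2·area/r ≈ 73.233.

h_R ≈ 73.23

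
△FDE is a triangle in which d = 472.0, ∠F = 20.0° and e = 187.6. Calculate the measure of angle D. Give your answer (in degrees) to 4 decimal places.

By the law of cosines, f² = d² + e² − 2·d·e·cos F = 91563, so f ≈ 302.59.
Law of cosines again: cos D = (e² + f² − d²)/(2·e·f) ≈ -0.84580, so ∠D ≈ 147.76°.

147.7579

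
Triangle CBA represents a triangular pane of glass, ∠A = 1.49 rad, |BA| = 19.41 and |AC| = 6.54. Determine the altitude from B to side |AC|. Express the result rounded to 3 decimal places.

By the law of cosines, |CB|² = |BA|² + |AC|² − 2·|BA|·|AC|·cos A = 399.03, so |CB| ≈ 19.976.
Area = ½·|BA|·|AC|·sin A ≈ 63.264.
The altitude from B has length 2·area/|AC| ≈ 19.347.

h_B ≈ 19.347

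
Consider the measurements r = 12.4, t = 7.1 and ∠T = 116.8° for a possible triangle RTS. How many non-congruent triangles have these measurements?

r·sin T = 12.4·sin(116.8°) ≈ 11.07.
Since ∠T is not acute, a triangle exists only if t > r; here t ≤ r, so there is no triangle.

0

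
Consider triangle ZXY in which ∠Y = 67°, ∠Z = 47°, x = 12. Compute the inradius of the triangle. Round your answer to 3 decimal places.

r ≈ 3.149

The third angle is ∠X = 180° − ∠Y − ∠Z = 66.00°.
Law of sines: z = x·sin Z/sin X ≈ 9.6068.
Law of sines: y = x·sin Y/sin X ≈ 12.091.
Area = ½·x·z·sin Y ≈ 53.059.
Semiperimeter s = (9.6068+12+12.091)/2 = 16.849.
Inradius = area/s = 53.059/16.849 ≈ 3.149.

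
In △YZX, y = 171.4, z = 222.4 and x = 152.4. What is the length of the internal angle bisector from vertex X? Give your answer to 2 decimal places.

180.03

By the law of cosines, cos X = (y² + z² − x²) / (2·y·z) ≈ 0.72947, so ∠X ≈ 43.16°.
The bisector from X has length 2·y·z·cos(∠X/2)/(y+z) ≈ 180.03.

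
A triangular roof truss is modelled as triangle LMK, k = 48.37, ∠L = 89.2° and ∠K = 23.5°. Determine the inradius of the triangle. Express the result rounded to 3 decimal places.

The third angle is ∠M = 180° − ∠K − ∠L = 67.30°.
Law of sines: l = k·sin L/sin K ≈ 121.29.
Law of sines: m = k·sin M/sin K ≈ 111.91.
Area = ½·k·l·sin M ≈ 2706.2.
Semiperimeter s = (121.29+111.91+48.37)/2 = 140.79.
Inradius = area/s = 2706.2/140.79 ≈ 19.222.

19.222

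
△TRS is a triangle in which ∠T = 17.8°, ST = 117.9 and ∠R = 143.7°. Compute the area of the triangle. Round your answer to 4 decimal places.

The third angle is ∠S = 180° − ∠T − ∠R = 18.50°.
Law of sines: RS = ST·sin T/sin R ≈ 60.88.
Law of sines: TR = ST·sin S/sin R ≈ 63.192.
Area = ½·ST·RS·sin S ≈ 1138.8.

1138.7580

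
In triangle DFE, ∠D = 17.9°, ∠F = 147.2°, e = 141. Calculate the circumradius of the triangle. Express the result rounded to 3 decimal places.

The third angle is ∠E = 180° − ∠D − ∠F = 14.90°.
Law of sines: d = e·sin D/sin E ≈ 168.54.
Law of sines: f = e·sin F/sin E ≈ 297.05.
Circumradius = e/(2 sin E) ≈ 274.18.

R ≈ 274.177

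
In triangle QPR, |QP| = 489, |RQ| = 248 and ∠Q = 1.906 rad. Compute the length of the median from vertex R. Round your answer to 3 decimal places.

m_R ≈ 401.470

By the law of cosines, |PR|² = |RQ|² + |QP|² − 2·|RQ|·|QP|·cos Q = 3.8041e+05, so |PR| ≈ 616.78.
Median from R: ½√(2·|PR|² + 2·|RQ|² − |QP|²) ≈ 401.47.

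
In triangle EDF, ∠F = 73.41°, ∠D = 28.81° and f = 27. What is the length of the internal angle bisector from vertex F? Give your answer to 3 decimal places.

The third angle is ∠E = 180° − ∠D − ∠F = 77.78°.
Law of sines: e = f·sin E/sin F ≈ 27.534.
Law of sines: d = f·sin D/sin F ≈ 13.577.
The bisector from F has length 2·e·d·cos(∠F/2)/(e+d) ≈ 14.58.

14.580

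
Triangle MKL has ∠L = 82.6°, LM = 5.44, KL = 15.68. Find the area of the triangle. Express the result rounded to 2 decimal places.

42.29

Area = ½·KL·LM·sin L ≈ 42.294.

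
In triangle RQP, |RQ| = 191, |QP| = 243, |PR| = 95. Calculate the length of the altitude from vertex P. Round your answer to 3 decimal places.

h_P ≈ 88.137

Semiperimeter s = (243 + 95 + 191)/2 = 264.5.
Heron's formula: area = √(264.5·21.5·169.5·73.5) ≈ 8417.1.
The altitude from P has length 2·area/|RQ| ≈ 88.137.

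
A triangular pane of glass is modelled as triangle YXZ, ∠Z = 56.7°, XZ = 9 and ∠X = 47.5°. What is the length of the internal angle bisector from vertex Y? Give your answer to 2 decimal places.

The third angle is ∠Y = 180° − ∠X − ∠Z = 75.80°.
Law of sines: ZY = XZ·sin X/sin Y ≈ 6.8446.
Law of sines: YX = XZ·sin Z/sin Y ≈ 7.7594.
The bisector from Y has length 2·ZY·YX·cos(∠Y/2)/(ZY+YX) ≈ 5.7393.

5.74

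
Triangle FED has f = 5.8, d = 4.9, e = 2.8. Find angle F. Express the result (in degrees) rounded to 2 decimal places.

By the law of cosines, cos F = (e² + d² − f²) / (2·e·d) ≈ -0.06523, so ∠F ≈ 93.74°.

∠F ≈ 93.74°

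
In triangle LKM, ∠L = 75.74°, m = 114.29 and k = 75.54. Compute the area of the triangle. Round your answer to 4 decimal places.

area ≈ 4183.7258

Area = ½·k·m·sin L ≈ 4183.7.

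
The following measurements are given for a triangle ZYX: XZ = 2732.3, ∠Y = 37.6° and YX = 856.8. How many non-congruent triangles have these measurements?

1

YX·sin Y = 856.8·sin(37.6°) ≈ 522.8.
Since XZ ≥ YX, exactly one triangle exists.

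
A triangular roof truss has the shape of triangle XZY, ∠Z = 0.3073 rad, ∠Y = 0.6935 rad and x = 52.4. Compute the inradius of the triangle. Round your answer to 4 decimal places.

r ≈ 5.6806

The third angle is ∠X = π − ∠Z − ∠Y = 2.1408 rad.
Law of sines: z = x·sin Z/sin X ≈ 18.827.
Law of sines: y = x·sin Y/sin X ≈ 39.786.
Area = ½·x·z·sin Y ≈ 315.31.
Semiperimeter s = (52.4+18.827+39.786)/2 = 55.506.
Inradius = area/s = 315.31/55.506 ≈ 5.6806.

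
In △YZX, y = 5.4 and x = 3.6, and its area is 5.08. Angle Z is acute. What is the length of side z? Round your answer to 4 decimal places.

From area = ½·x·y·sin Z, we get sin Z = 2·area/(x·y) ≈ 0.52263.
Taking the acute solution, ∠Z ≈ 31.51°.
Law of cosines then gives z ≈ 2.9954.

2.9954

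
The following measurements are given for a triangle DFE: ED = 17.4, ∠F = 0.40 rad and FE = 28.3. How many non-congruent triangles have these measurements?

2

FE·sin F = 28.3·sin(0.40 rad) ≈ 11.02.
Since FE sin F < ED < FE (11.02 < 17.4 < 28.3), two triangles exist.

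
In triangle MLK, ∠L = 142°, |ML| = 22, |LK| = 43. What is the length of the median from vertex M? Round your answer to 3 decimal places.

m_M ≈ 41.130

By the law of cosines, |KM|² = |ML|² + |LK|² − 2·|ML|·|LK|·cos L = 3823.9, so |KM| ≈ 61.838.
Median from M: ½√(2·|KM|² + 2·|ML|² − |LK|²) ≈ 41.13.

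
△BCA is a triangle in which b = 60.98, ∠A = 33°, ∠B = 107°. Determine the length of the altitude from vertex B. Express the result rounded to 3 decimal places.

h_B ≈ 22.324

The third angle is ∠C = 180° − ∠A − ∠B = 40.00°.
Law of sines: c = b·sin C/sin B ≈ 40.988.
Law of sines: a = b·sin A/sin B ≈ 34.73.
Area = ½·b·c·sin A ≈ 680.65.
The altitude from B has length 2·area/b ≈ 22.324.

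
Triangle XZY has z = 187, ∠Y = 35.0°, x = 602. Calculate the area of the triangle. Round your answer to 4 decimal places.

area ≈ 32284.8969

Area = ½·x·z·sin Y ≈ 32285.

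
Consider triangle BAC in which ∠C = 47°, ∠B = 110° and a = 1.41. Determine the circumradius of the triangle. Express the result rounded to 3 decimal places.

The third angle is ∠A = 180° − ∠C − ∠B = 23.00°.
Law of sines: b = a·sin B/sin A ≈ 3.391.
Law of sines: c = a·sin C/sin A ≈ 2.6392.
Circumradius = a/(2 sin A) ≈ 1.8043.

1.804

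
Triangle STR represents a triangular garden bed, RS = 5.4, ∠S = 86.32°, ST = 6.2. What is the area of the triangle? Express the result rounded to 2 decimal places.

Area = ½·RS·ST·sin S ≈ 16.705.

16.71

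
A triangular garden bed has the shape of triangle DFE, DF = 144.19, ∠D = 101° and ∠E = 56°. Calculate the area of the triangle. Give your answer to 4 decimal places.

4809.3974

The third angle is ∠F = 180° − ∠E − ∠D = 23.00°.
Law of sines: FE = DF·sin D/sin E ≈ 170.73.
Law of sines: ED = DF·sin F/sin E ≈ 67.958.
Area = ½·DF·FE·sin F ≈ 4809.4.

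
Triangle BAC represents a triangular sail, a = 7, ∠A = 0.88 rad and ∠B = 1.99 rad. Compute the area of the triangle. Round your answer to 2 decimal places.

area ≈ 7.79

The third angle is ∠C = π − ∠B − ∠A = 0.272 rad.
Law of sines: b = a·sin B/sin A ≈ 8.2958.
Law of sines: c = a·sin C/sin A ≈ 2.4364.
Area = ½·a·b·sin C ≈ 7.7892.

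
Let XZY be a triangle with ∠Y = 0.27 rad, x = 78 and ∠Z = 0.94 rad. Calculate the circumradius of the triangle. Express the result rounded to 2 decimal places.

The third angle is ∠X = π − ∠Z − ∠Y = 1.932 rad.
Law of sines: z = x·sin Z/sin X ≈ 67.324.
Law of sines: y = x·sin Y/sin X ≈ 22.237.
Circumradius = x/(2 sin X) ≈ 41.684.

R ≈ 41.68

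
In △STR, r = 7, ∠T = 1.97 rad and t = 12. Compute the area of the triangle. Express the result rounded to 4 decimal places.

23.8591

Law of sines: sin R = r·sin T/t ≈ 0.53747.
Since t ≥ r, only the acute value applies: ∠R ≈ 0.567 rad.
Then ∠S = π − ∠T − ∠R ≈ 0.604 rad.
Law of sines gives s = t·sin S/sin T ≈ 7.3986.
Area = ½·t·r·sin S ≈ 23.859.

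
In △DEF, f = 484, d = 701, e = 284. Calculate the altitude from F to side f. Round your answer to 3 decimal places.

Semiperimeter s = (701 + 284 + 484)/2 = 734.5.
Heron's formula: area = √(734.5·33.5·450.5·250.5) ≈ 52695.
The altitude from F has length 2·area/f ≈ 217.75.

h_F ≈ 217.748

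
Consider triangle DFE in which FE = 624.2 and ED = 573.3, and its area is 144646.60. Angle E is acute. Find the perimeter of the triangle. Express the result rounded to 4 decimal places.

From area = ½·FE·ED·sin E, we get sin E = 2·area/(FE·ED) ≈ 0.80841.
Taking the acute solution, ∠E ≈ 53.94°.
Law of cosines then gives DF ≈ 545.
Perimeter = 624.2 + 573.3 + 545 = 1742.5.

perimeter ≈ 1742.4957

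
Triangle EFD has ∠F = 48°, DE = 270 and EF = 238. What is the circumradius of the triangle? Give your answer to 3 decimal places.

181.660

Law of sines: sin D = EF·sin F/DE ≈ 0.65507.
Since DE ≥ EF, only the acute value applies: ∠D ≈ 40.92°.
Then ∠E = 180° − ∠F − ∠D ≈ 91.08°.
Law of sines gives FD = DE·sin E/sin F ≈ 363.26.
Circumradius = DE/(2 sin F) ≈ 181.66.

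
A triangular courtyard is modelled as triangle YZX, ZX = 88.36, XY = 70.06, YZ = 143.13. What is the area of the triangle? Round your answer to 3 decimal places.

Semiperimeter s = (88.36 + 70.06 + 143.13)/2 = 150.78.
Heron's formula: area = √(150.78·62.415·80.715·7.645) ≈ 2409.8.

area ≈ 2409.767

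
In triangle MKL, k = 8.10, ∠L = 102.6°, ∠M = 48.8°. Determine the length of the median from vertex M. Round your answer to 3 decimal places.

11.342

The third angle is ∠K = 180° − ∠L − ∠M = 28.60°.
Law of sines: m = k·sin M/sin K ≈ 12.732.
Law of sines: l = k·sin L/sin K ≈ 16.514.
Median from M: ½√(2·k² + 2·l² − m²) ≈ 11.342.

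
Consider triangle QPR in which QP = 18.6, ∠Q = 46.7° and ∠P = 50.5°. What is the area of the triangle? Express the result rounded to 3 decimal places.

The third angle is ∠R = 180° − ∠Q − ∠P = 82.80°.
Law of sines: PR = QP·sin Q/sin R ≈ 13.644.
Law of sines: RQ = QP·sin P/sin R ≈ 14.466.
Area = ½·QP·PR·sin P ≈ 97.912.

area ≈ 97.912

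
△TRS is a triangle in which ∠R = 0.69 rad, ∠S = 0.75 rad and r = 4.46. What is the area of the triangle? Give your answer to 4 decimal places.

10.5595

The third angle is ∠T = π − ∠R − ∠S = 1.702 rad.
Law of sines: t = r·sin T/sin R ≈ 6.9468.
Law of sines: s = r·sin S/sin R ≈ 4.776.
Area = ½·r·t·sin S ≈ 10.56.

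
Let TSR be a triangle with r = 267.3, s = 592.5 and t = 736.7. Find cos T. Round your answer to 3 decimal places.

By the law of cosines, cos T = (s² + r² − t²) / (2·s·r) ≈ -0.37955, so ∠T ≈ 112.31°.

cos T ≈ -0.380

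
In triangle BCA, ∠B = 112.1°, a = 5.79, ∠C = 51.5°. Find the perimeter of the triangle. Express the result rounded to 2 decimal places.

40.84

The third angle is ∠A = 180° − ∠B − ∠C = 16.40°.
Law of sines: b = a·sin B/sin A ≈ 19.
Law of sines: c = a·sin C/sin A ≈ 16.049.
Semiperimeter s = (19+16.049+5.79)/2 = 20.42.
Perimeter = 19 + 16.049 + 5.79 = 40.839.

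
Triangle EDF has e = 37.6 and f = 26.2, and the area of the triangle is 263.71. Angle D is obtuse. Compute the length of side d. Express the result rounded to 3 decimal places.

61.354

From area = ½·f·e·sin D, we get sin D = 2·area/(f·e) ≈ 0.53539.
Taking the obtuse solution, ∠D ≈ 147.63°.
Law of cosines then gives d ≈ 61.354.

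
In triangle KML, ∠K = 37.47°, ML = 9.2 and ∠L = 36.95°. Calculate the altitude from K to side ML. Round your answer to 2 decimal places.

h_K ≈ 8.76

The third angle is ∠M = 180° − ∠L − ∠K = 105.58°.
Law of sines: LK = ML·sin M/sin K ≈ 14.567.
Law of sines: KM = ML·sin L/sin K ≈ 9.0907.
Area = ½·ML·LK·sin L ≈ 40.281.
The altitude from K has length 2·area/ML ≈ 8.7567.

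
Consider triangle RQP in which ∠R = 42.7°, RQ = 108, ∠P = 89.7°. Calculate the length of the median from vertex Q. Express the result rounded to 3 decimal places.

The third angle is ∠Q = 180° − ∠P − ∠R = 47.60°.
Law of sines: QP = RQ·sin R/sin P ≈ 73.242.
Law of sines: PR = RQ·sin Q/sin P ≈ 79.754.
Median from Q: ½√(2·RQ² + 2·QP² − PR²) ≈ 83.211.

83.211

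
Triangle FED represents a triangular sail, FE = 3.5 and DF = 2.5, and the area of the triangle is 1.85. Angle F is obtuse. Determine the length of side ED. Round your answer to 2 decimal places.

5.86

From area = ½·DF·FE·sin F, we get sin F = 2·area/(DF·FE) ≈ 0.42286.
Taking the obtuse solution, ∠F ≈ 154.98°.
Law of cosines then gives ED ≈ 5.8616.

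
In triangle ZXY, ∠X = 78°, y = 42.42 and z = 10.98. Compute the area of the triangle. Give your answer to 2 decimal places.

Area = ½·y·z·sin X ≈ 227.8.

227.80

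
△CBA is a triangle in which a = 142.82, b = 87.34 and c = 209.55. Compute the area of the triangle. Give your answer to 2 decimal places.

4809.15

Semiperimeter s = (209.55 + 87.34 + 142.82)/2 = 219.85.
Heron's formula: area = √(219.85·10.305·132.51·77.035) ≈ 4809.2.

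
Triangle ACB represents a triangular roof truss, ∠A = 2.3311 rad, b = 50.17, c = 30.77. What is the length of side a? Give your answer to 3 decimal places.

By the law of cosines, a² = c² + b² − 2·c·b·cos A = 5591.5, so a ≈ 74.776.

74.776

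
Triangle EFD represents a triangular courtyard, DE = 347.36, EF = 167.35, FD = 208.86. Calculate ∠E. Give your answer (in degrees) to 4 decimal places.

By the law of cosines, cos E = (DE² + EF² − FD²) / (2·DE·EF) ≈ 0.90350, so ∠E ≈ 25.38°.

∠E ≈ 25.3776°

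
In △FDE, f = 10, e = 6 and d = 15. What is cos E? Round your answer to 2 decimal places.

cos E ≈ 0.96

By the law of cosines, cos E = (f² + d² − e²) / (2·f·d) ≈ 0.96333, so ∠E ≈ 15.56°.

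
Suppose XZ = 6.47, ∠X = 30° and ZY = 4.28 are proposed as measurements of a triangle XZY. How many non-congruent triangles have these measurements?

XZ·sin X = 6.47·sin(30°) ≈ 3.235.
Since XZ sin X < ZY < XZ (3.235 < 4.28 < 6.47), two triangles exist.

2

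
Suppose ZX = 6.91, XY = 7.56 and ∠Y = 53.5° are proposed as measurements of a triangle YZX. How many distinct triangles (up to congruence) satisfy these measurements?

XY·sin Y = 7.56·sin(53.5°) ≈ 6.077.
Since XY sin Y < ZX < XY (6.077 < 6.91 < 7.56), two triangles exist.

2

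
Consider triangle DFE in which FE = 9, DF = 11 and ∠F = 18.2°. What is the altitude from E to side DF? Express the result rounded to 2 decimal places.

By the law of cosines, ED² = DF² + FE² − 2·DF·FE·cos F = 13.906, so ED ≈ 3.729.
Area = ½·DF·FE·sin F ≈ 15.461.
The altitude from E has length 2·area/DF ≈ 2.811.

h_E ≈ 2.81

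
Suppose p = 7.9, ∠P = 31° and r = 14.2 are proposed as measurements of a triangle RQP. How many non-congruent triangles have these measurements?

r·sin P = 14.2·sin(31°) ≈ 7.314.
Since r sin P < p < r (7.314 < 7.9 < 14.2), two triangles exist.

2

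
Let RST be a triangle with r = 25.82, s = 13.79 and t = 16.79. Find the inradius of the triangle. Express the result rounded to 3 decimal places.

Semiperimeter p = (25.82 + 13.79 + 16.79)/2 = 28.2.
Heron's formula: area = √(28.2·2.38·14.41·11.41) ≈ 105.05.
Inradius = area/p = 105.05/28.2 ≈ 3.7251.

3.725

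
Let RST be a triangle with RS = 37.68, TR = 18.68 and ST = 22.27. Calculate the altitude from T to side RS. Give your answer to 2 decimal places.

h_T ≈ 7.98

Semiperimeter s = (22.27 + 18.68 + 37.68)/2 = 39.315.
Heron's formula: area = √(39.315·17.045·20.635·1.635) ≈ 150.36.
The altitude from T has length 2·area/RS ≈ 7.981.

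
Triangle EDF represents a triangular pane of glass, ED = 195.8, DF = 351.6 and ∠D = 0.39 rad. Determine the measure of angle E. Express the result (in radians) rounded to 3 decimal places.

By the law of cosines, FE² = ED² + DF² − 2·ED·DF·cos D = 34613, so FE ≈ 186.04.
Law of cosines again: cos E = (FE² + ED² − DF²)/(2·FE·ED) ≈ -0.69552, so ∠E ≈ 2.340 rad.

2.340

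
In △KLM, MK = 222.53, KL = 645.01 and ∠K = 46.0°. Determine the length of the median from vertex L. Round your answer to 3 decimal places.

573.333

By the law of cosines, LM² = MK² + KL² − 2·MK·KL·cos K = 2.6614e+05, so LM ≈ 515.89.
Median from L: ½√(2·KL² + 2·LM² − MK²) ≈ 573.33.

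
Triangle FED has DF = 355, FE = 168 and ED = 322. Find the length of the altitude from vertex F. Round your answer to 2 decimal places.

Semiperimeter s = (322 + 355 + 168)/2 = 422.5.
Heron's formula: area = √(422.5·100.5·67.5·254.5) ≈ 27008.
The altitude from F has length 2·area/ED ≈ 167.75.

167.75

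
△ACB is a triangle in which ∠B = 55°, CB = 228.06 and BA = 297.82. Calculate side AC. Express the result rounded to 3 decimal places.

By the law of cosines, AC² = CB² + BA² − 2·CB·BA·cos B = 62793, so AC ≈ 250.58.

250.584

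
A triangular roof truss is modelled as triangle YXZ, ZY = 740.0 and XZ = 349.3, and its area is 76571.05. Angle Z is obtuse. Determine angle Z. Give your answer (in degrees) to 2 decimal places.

From area = ½·XZ·ZY·sin Z, we get sin Z = 2·area/(XZ·ZY) ≈ 0.59247.
Taking the obtuse solution, ∠Z ≈ 143.67°.

∠Z ≈ 143.67°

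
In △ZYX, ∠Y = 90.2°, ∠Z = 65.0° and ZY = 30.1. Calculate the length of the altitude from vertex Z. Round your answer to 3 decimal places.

h_Z ≈ 30.100

The third angle is ∠X = 180° − ∠Z − ∠Y = 24.80°.
Law of sines: YX = ZY·sin Z/sin X ≈ 65.037.
Law of sines: XZ = ZY·sin Y/sin X ≈ 71.76.
Area = ½·ZY·YX·sin Y ≈ 978.8.
The altitude from Z has length 2·area/YX ≈ 30.1.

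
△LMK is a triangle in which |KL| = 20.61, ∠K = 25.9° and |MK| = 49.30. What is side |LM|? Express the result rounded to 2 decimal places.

32.05

By the law of cosines, |LM|² = |MK|² + |KL|² − 2·|MK|·|KL|·cos K = 1027.2, so |LM| ≈ 32.05.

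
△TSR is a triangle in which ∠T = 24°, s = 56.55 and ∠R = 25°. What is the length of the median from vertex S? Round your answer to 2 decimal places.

12.90

The third angle is ∠S = 180° − ∠R − ∠T = 131.00°.
Law of sines: t = s·sin T/sin S ≈ 30.477.
Law of sines: r = s·sin R/sin S ≈ 31.667.
Median from S: ½√(2·r² + 2·t² − s²) ≈ 12.897.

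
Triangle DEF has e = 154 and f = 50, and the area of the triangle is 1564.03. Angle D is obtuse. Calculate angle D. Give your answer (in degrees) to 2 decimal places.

156.03

From area = ½·e·f·sin D, we get sin D = 2·area/(e·f) ≈ 0.40624.
Taking the obtuse solution, ∠D ≈ 156.03°.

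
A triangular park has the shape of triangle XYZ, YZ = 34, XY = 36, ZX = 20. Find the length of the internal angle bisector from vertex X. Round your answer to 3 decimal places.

21.321

By the law of cosines, cos X = (ZX² + XY² − YZ²) / (2·ZX·XY) ≈ 0.37500, so ∠X ≈ 67.98°.
The bisector from X has length 2·ZX·XY·cos(∠X/2)/(ZX+XY) ≈ 21.321.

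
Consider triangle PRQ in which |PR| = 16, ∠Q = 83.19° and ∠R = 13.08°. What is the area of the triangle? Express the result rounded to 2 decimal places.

The third angle is ∠P = 180° − ∠R − ∠Q = 83.73°.
Law of sines: |RQ| = |PR|·sin P/sin Q ≈ 16.017.
Law of sines: |QP| = |PR|·sin R/sin Q ≈ 3.6467.
Area = ½·|PR|·|RQ|·sin R ≈ 28.999.

area ≈ 29.00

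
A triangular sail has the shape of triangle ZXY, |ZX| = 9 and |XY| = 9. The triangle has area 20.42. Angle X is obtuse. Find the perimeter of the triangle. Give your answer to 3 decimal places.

From area = ½·|ZX|·|XY|·sin X, we get sin X = 2·area/(|ZX|·|XY|) ≈ 0.50420.
Taking the obtuse solution, ∠X ≈ 149.72°.
Law of cosines then gives |YZ| ≈ 17.375.
Perimeter = 9 + 17.375 + 9 = 35.375.

35.375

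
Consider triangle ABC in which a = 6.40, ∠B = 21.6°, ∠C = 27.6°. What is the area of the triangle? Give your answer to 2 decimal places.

The third angle is ∠A = 180° − ∠B − ∠C = 130.80°.
Law of sines: b = a·sin B/sin A ≈ 3.1123.
Law of sines: c = a·sin C/sin A ≈ 3.9169.
Area = ½·a·b·sin C ≈ 4.6141.

4.61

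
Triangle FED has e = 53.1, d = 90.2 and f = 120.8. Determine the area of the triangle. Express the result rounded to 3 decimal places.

Semiperimeter s = (120.8 + 53.1 + 90.2)/2 = 132.05.
Heron's formula: area = √(132.05·11.25·78.95·41.85) ≈ 2215.5.

2215.487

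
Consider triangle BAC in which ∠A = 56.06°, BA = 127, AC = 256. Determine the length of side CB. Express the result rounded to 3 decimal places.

By the law of cosines, CB² = BA² + AC² − 2·BA·AC·cos A = 45361, so CB ≈ 212.98.

212.980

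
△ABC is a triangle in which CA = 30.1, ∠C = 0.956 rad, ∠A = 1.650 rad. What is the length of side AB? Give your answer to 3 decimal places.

48.179

The third angle is ∠B = π − ∠C − ∠A = 0.536 rad.
Law of sines: AB = CA·sin C/sin B ≈ 48.179.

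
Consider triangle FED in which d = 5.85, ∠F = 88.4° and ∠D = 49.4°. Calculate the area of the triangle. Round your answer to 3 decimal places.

15.132

The third angle is ∠E = 180° − ∠D − ∠F = 42.20°.
Law of sines: f = d·sin F/sin D ≈ 7.7018.
Law of sines: e = d·sin E/sin D ≈ 5.1754.
Area = ½·d·f·sin E ≈ 15.132.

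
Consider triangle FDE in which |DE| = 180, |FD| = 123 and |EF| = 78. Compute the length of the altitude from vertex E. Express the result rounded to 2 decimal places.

63.37

Semiperimeter s = (180 + 78 + 123)/2 = 190.5.
Heron's formula: area = √(190.5·10.5·112.5·67.5) ≈ 3897.4.
The altitude from E has length 2·area/|FD| ≈ 63.372.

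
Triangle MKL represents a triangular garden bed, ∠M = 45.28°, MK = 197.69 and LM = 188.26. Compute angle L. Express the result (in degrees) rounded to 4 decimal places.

By the law of cosines, KL² = LM² + MK² − 2·LM·MK·cos M = 22148, so KL ≈ 148.82.
Law of cosines again: cos L = (KL² + LM² − MK²)/(2·KL·LM) ≈ 0.33031, so ∠L ≈ 70.71°.

70.7127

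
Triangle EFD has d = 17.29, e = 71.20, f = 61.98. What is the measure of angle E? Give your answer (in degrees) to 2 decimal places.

∠E ≈ 115.69°

By the law of cosines, cos E = (f² + d² − e²) / (2·f·d) ≈ -0.43344, so ∠E ≈ 115.69°.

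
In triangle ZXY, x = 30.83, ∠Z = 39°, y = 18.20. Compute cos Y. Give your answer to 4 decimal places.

By the law of cosines, z² = x² + y² − 2·x·y·cos Z = 409.61, so z ≈ 20.239.
Law of cosines again: cos Y = (z² + x² − y²)/(2·z·x) ≈ 0.82446, so ∠Y ≈ 34.47°.

0.8245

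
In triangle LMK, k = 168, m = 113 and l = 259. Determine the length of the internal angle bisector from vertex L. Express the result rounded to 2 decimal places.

t_L ≈ 53.44

By the law of cosines, cos L = (m² + k² − l²) / (2·m·k) ≈ -0.68710, so ∠L ≈ 133.40°.
The bisector from L has length 2·m·k·cos(∠L/2)/(m+k) ≈ 53.444.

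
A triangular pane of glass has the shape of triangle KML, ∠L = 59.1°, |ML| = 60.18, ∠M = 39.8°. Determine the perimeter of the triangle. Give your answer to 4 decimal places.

The third angle is ∠K = 180° − ∠M − ∠L = 81.10°.
Law of sines: |LK| = |ML|·sin M/sin K ≈ 38.991.
Law of sines: |KM| = |ML|·sin L/sin K ≈ 52.268.
Semiperimeter s = (60.18+38.991+52.268)/2 = 75.719.
Perimeter = 60.18 + 38.991 + 52.268 = 151.44.

perimeter ≈ 151.4389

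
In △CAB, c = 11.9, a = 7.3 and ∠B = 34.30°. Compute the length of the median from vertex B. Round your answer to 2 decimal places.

9.20

By the law of cosines, b² = c² + a² − 2·c·a·cos B = 51.374, so b ≈ 7.1675.
Median from B: ½√(2·c² + 2·a² − b²) ≈ 9.1982.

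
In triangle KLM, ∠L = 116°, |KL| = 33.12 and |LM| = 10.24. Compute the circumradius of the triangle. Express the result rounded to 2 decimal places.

By the law of cosines, |MK|² = |KL|² + |LM|² − 2·|KL|·|LM|·cos L = 1499.1, so |MK| ≈ 38.719.
Area = ½·|KL|·|LM|·sin L ≈ 152.41.
Circumradius = |MK|/(2 sin L) ≈ 21.539.

R ≈ 21.54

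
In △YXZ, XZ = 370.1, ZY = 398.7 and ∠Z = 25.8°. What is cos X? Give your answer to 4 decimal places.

0.0641

By the law of cosines, YX² = XZ² + ZY² − 2·XZ·ZY·cos Z = 30236, so YX ≈ 173.88.
Law of cosines again: cos X = (YX² + XZ² − ZY²)/(2·YX·XZ) ≈ 0.06408, so ∠X ≈ 86.33°.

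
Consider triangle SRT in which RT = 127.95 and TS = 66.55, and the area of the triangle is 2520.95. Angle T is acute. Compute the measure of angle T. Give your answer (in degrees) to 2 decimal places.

∠T ≈ 36.31°

From area = ½·RT·TS·sin T, we get sin T = 2·area/(RT·TS) ≈ 0.59211.
Taking the acute solution, ∠T ≈ 36.31°.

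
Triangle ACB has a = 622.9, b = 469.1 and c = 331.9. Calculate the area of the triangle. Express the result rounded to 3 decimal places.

Semiperimeter s = (622.9 + 331.9 + 469.1)/2 = 711.95.
Heron's formula: area = √(711.95·89.05·380.05·242.85) ≈ 76495.

area ≈ 76494.662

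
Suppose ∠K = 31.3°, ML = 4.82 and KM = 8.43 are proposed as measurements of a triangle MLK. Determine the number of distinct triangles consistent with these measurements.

2

KM·sin K = 8.43·sin(31.3°) ≈ 4.38.
Since KM sin K < ML < KM (4.38 < 4.82 < 8.43), two triangles exist.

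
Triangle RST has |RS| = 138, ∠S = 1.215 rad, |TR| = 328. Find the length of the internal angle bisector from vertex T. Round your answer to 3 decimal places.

Law of sines: sin T = |RS|·sin S/|TR| ≈ 0.39438.
Since |TR| ≥ |RS|, only the acute value applies: ∠T ≈ 0.405 rad.
Then ∠R = π − ∠S − ∠T ≈ 1.521 rad.
Law of sines gives |ST| = |TR|·sin R/sin S ≈ 349.49.
The bisector from T has length 2·|ST|·|TR|·cos(∠T/2)/(|ST|+|TR|) ≈ 331.47.

331.474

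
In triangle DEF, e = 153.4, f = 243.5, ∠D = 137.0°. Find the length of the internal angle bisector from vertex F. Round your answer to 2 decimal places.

By the law of cosines, d² = e² + f² − 2·e·f·cos D = 1.3746e+05, so d ≈ 370.76.
Law of cosines again: cos F = (d² + e² − f²)/(2·d·e) ≈ 0.89408, so ∠F ≈ 26.61°.
The bisector from F has length 2·d·e·cos(∠F/2)/(d+e) ≈ 211.19.

211.19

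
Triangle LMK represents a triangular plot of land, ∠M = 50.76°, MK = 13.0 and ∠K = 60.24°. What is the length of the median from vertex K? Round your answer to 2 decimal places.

The third angle is ∠L = 180° − ∠M − ∠K = 69.00°.
Law of sines: KL = MK·sin M/sin L ≈ 10.785.
Law of sines: LM = MK·sin K/sin L ≈ 12.088.
Median from K: ½√(2·MK² + 2·KL² − LM²) ≈ 10.302.

10.30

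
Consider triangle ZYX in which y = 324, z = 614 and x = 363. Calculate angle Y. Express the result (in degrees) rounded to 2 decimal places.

25.06

By the law of cosines, cos Y = (x² + z² − y²) / (2·x·z) ≈ 0.90584, so ∠Y ≈ 25.06°.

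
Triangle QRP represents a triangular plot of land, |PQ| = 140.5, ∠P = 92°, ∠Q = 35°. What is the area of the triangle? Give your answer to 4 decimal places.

7084.3612

The third angle is ∠R = 180° − ∠P − ∠Q = 53.00°.
Law of sines: |RP| = |PQ|·sin Q/sin R ≈ 100.91.
Law of sines: |QR| = |PQ|·sin P/sin R ≈ 175.82.
Area = ½·|PQ|·|RP|·sin P ≈ 7084.4.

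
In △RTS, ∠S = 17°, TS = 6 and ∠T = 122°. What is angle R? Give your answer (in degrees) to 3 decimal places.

The third angle is ∠R = 180° − ∠T − ∠S = 41.00°.

41.000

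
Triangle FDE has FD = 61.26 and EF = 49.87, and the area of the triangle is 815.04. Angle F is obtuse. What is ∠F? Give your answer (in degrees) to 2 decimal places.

From area = ½·EF·FD·sin F, we get sin F = 2·area/(EF·FD) ≈ 0.53357.
Taking the obtuse solution, ∠F ≈ 147.75°.

∠F ≈ 147.75°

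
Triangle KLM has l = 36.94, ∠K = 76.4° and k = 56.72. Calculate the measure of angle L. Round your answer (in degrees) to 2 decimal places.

39.27

Law of sines: sin L = l·sin K/k ≈ 0.63301.
Since k ≥ l, only the acute value applies: ∠L ≈ 39.27°.
Then ∠M = 180° − ∠K − ∠L ≈ 64.33°.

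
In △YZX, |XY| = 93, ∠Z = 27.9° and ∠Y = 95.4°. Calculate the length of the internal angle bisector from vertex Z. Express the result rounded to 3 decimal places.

t_Z ≈ 175.279

The third angle is ∠X = 180° − ∠Y − ∠Z = 56.70°.
Law of sines: |ZX| = |XY|·sin Y/sin Z ≈ 197.87.
Law of sines: |YZ| = |XY|·sin X/sin Z ≈ 166.11.
The bisector from Z has length 2·|YZ|·|ZX|·cos(∠Z/2)/(|YZ|+|ZX|) ≈ 175.28.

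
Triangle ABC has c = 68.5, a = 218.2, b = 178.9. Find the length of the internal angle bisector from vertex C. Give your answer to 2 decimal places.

By the law of cosines, cos C = (a² + b² − c²) / (2·a·b) ≈ 0.95968, so ∠C ≈ 16.33°.
The bisector from C has length 2·a·b·cos(∠C/2)/(a+b) ≈ 194.61.

194.61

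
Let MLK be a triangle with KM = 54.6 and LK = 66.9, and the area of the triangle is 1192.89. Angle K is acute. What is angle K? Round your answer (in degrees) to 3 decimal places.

From area = ½·LK·KM·sin K, we get sin K = 2·area/(LK·KM) ≈ 0.65315.
Taking the acute solution, ∠K ≈ 40.78°.

∠K ≈ 40.779°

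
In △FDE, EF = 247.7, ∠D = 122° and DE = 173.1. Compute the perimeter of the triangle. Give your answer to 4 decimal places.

528.5851

Law of sines: sin F = DE·sin D/EF ≈ 0.59264.
Since EF ≥ DE, only the acute value applies: ∠F ≈ 36.34°.
Then ∠E = 180° − ∠D − ∠F ≈ 21.66°.
Law of sines gives FD = EF·sin E/sin D ≈ 107.79.
Semiperimeter s = (173.1+247.7+107.79)/2 = 264.29.
Perimeter = 173.1 + 247.7 + 107.79 = 528.59.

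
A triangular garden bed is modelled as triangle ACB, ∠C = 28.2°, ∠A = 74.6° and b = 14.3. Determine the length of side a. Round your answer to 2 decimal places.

The third angle is ∠B = 180° − ∠A − ∠C = 77.20°.
Law of sines: a = b·sin A/sin B ≈ 14.138.

14.14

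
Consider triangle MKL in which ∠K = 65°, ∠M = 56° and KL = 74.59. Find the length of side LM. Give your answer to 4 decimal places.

81.5421

The third angle is ∠L = 180° − ∠M − ∠K = 59.00°.
Law of sines: LM = KL·sin K/sin M ≈ 81.542.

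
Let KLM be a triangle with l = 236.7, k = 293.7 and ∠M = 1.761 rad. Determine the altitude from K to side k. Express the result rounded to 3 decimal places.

h_K ≈ 232.431

By the law of cosines, m² = k² + l² − 2·k·l·cos M = 1.6857e+05, so m ≈ 410.58.
Area = ½·k·l·sin M ≈ 34133.
The altitude from K has length 2·area/k ≈ 232.43.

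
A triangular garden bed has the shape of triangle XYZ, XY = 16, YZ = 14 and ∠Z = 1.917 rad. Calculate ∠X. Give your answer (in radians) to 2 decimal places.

∠X ≈ 0.97 rad

Law of sines: sin X = YZ·sin Z/XY ≈ 0.82308.
Since XY ≥ YZ, only the acute value applies: ∠X ≈ 0.967 rad.
Then ∠Y = π − ∠Z − ∠X ≈ 0.258 rad.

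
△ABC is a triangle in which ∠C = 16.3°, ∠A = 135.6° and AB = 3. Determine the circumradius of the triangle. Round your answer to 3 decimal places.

The third angle is ∠B = 180° − ∠C − ∠A = 28.10°.
Law of sines: BC = AB·sin A/sin C ≈ 7.4786.
Law of sines: CA = AB·sin B/sin C ≈ 5.0346.
Circumradius = AB/(2 sin C) ≈ 5.3444.

R ≈ 5.344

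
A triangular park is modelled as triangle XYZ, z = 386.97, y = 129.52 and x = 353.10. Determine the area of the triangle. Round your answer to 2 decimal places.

area ≈ 22772.63

Semiperimeter s = (353.1 + 129.52 + 386.97)/2 = 434.8.
Heron's formula: area = √(434.8·81.695·305.27·47.825) ≈ 22773.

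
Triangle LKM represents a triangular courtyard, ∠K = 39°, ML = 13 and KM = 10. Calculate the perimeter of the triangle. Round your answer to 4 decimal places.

Law of sines: sin L = KM·sin K/ML ≈ 0.48409.
Since ML ≥ KM, only the acute value applies: ∠L ≈ 28.95°.
Then ∠M = 180° − ∠K − ∠L ≈ 112.05°.
Law of sines gives LK = ML·sin M/sin K ≈ 19.147.
Semiperimeter s = (10+13+19.147)/2 = 21.073.
Perimeter = 10 + 13 + 19.147 = 42.147.

42.1467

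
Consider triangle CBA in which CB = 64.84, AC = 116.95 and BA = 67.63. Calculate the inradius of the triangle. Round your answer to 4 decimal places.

Semiperimeter s = (67.63 + 116.95 + 64.84)/2 = 124.71.
Heron's formula: area = √(124.71·57.08·7.76·59.87) ≈ 1818.6.
Inradius = area/s = 1818.6/124.71 ≈ 14.582.

14.5823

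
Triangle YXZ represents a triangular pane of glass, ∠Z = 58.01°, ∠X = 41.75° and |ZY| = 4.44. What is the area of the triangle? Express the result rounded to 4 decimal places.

12.3730

The third angle is ∠Y = 180° − ∠X − ∠Z = 80.24°.
Law of sines: |XZ| = |ZY|·sin Y/sin X ≈ 6.5713.
Law of sines: |YX| = |ZY|·sin Z/sin X ≈ 5.6553.
Area = ½·|ZY|·|XZ|·sin Z ≈ 12.373.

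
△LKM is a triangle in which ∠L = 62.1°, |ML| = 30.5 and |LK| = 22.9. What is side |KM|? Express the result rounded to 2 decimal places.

28.30

By the law of cosines, |KM|² = |ML|² + |LK|² − 2·|ML|·|LK|·cos L = 801.01, so |KM| ≈ 28.302.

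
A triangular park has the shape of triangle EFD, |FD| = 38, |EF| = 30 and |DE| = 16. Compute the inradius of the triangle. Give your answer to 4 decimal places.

5.4511

Semiperimeter s = (38 + 16 + 30)/2 = 42.
Heron's formula: area = √(42·4·26·12) ≈ 228.95.
Inradius = area/s = 228.95/42 ≈ 5.4511.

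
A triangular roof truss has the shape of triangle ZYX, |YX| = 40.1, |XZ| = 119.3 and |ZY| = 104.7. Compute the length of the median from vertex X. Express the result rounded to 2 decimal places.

Median from X: ½√(2·|YX|² + 2·|XZ|² − |ZY|²) ≈ 71.97.

71.97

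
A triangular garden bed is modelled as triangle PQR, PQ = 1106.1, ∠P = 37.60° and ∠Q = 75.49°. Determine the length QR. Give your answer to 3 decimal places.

The third angle is ∠R = 180° − ∠P − ∠Q = 66.91°.
Law of sines: QR = PQ·sin P/sin R ≈ 733.65.

733.655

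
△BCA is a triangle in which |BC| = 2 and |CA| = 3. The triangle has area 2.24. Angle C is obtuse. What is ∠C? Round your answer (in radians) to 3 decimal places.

2.299

From area = ½·|BC|·|CA|·sin C, we get sin C = 2·area/(|BC|·|CA|) ≈ 0.74667.
Taking the obtuse solution, ∠C ≈ 2.2986 rad.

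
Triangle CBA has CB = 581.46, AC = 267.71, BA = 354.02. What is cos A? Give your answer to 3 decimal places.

-0.744

By the law of cosines, cos A = (BA² + AC² − CB²) / (2·BA·AC) ≈ -0.74438, so ∠A ≈ 138.11°.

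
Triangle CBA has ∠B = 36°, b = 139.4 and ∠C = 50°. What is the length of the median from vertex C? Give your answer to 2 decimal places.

171.61

The third angle is ∠A = 180° − ∠C − ∠B = 94.00°.
Law of sines: c = b·sin C/sin B ≈ 181.68.
Law of sines: a = b·sin A/sin B ≈ 236.58.
Median from C: ½√(2·b² + 2·a² − c²) ≈ 171.61.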